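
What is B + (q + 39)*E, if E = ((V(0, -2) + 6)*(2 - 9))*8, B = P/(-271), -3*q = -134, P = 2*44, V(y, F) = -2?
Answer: -15236968/813 ≈ -18742.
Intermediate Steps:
P = 88
q = 134/3 (q = -1/3*(-134) = 134/3 ≈ 44.667)
B = -88/271 (B = 88/(-271) = 88*(-1/271) = -88/271 ≈ -0.32472)
E = -224 (E = ((-2 + 6)*(2 - 9))*8 = (4*(-7))*8 = -28*8 = -224)
B + (q + 39)*E = -88/271 + (134/3 + 39)*(-224) = -88/271 + (251/3)*(-224) = -88/271 - 56224/3 = -15236968/813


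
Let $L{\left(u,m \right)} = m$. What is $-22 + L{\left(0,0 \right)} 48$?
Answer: $-22$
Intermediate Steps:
$-22 + L{\left(0,0 \right)} 48 = -22 + 0 \cdot 48 = -22 + 0 = -22$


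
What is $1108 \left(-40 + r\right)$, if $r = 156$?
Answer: $128528$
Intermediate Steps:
$1108 \left(-40 + r\right) = 1108 \left(-40 + 156\right) = 1108 \cdot 116 = 128528$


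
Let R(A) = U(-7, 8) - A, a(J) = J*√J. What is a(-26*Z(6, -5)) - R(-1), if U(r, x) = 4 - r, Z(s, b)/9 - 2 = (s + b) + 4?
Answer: -12 - 4914*I*√182 ≈ -12.0 - 66294.0*I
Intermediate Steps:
Z(s, b) = 54 + 9*b + 9*s (Z(s, b) = 18 + 9*((s + b) + 4) = 18 + 9*((b + s) + 4) = 18 + 9*(4 + b + s) = 18 + (36 + 9*b + 9*s) = 54 + 9*b + 9*s)
a(J) = J^(3/2)
R(A) = 11 - A (R(A) = (4 - 1*(-7)) - A = (4 + 7) - A = 11 - A)
a(-26*Z(6, -5)) - R(-1) = (-26*(54 + 9*(-5) + 9*6))^(3/2) - (11 - 1*(-1)) = (-26*(54 - 45 + 54))^(3/2) - (11 + 1) = (-26*63)^(3/2) - 1*12 = (-1638)^(3/2) - 12 = -4914*I*√182 - 12 = -12 - 4914*I*√182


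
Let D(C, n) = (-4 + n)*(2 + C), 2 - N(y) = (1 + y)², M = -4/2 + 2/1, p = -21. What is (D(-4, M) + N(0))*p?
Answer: -189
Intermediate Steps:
M = 0 (M = -4*½ + 2*1 = -2 + 2 = 0)
N(y) = 2 - (1 + y)²
(D(-4, M) + N(0))*p = ((-8 - 4*(-4) + 2*0 - 4*0) + (2 - (1 + 0)²))*(-21) = ((-8 + 16 + 0 + 0) + (2 - 1*1²))*(-21) = (8 + (2 - 1*1))*(-21) = (8 + (2 - 1))*(-21) = (8 + 1)*(-21) = 9*(-21) = -189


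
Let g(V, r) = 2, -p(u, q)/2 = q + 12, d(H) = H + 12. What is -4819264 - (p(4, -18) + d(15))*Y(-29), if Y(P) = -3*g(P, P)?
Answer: -4819030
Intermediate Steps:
d(H) = 12 + H
p(u, q) = -24 - 2*q (p(u, q) = -2*(q + 12) = -2*(12 + q) = -24 - 2*q)
Y(P) = -6 (Y(P) = -3*2 = -6)
-4819264 - (p(4, -18) + d(15))*Y(-29) = -4819264 - ((-24 - 2*(-18)) + (12 + 15))*(-6) = -4819264 - ((-24 + 36) + 27)*(-6) = -4819264 - (12 + 27)*(-6) = -4819264 - 39*(-6) = -4819264 - 1*(-234) = -4819264 + 234 = -4819030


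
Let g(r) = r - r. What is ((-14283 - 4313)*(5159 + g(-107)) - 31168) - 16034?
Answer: -95983966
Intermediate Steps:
g(r) = 0
((-14283 - 4313)*(5159 + g(-107)) - 31168) - 16034 = ((-14283 - 4313)*(5159 + 0) - 31168) - 16034 = (-18596*5159 - 31168) - 16034 = (-95936764 - 31168) - 16034 = -95967932 - 16034 = -95983966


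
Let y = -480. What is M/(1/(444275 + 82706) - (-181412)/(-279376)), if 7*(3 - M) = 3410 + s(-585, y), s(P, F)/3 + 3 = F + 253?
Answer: 746922091292/1257899971 ≈ 593.79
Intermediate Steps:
s(P, F) = 750 + 3*F (s(P, F) = -9 + 3*(F + 253) = -9 + 3*(253 + F) = -9 + (759 + 3*F) = 750 + 3*F)
M = -2699/7 (M = 3 - (3410 + (750 + 3*(-480)))/7 = 3 - (3410 + (750 - 1440))/7 = 3 - (3410 - 690)/7 = 3 - ⅐*2720 = 3 - 2720/7 = -2699/7 ≈ -385.57)
M/(1/(444275 + 82706) - (-181412)/(-279376)) = -2699/(7*(1/(444275 + 82706) - (-181412)/(-279376))) = -2699/(7*(1/526981 - (-181412)*(-1)/279376)) = -2699/(7*(1/526981 - 1*2387/3676)) = -2699/(7*(1/526981 - 2387/3676)) = -2699/(7*(-1257899971/1937182156)) = -2699/7*(-1937182156/1257899971) = 746922091292/1257899971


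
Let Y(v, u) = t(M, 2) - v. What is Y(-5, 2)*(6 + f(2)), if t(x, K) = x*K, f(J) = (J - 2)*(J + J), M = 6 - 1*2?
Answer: 78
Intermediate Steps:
M = 4 (M = 6 - 2 = 4)
f(J) = 2*J*(-2 + J) (f(J) = (-2 + J)*(2*J) = 2*J*(-2 + J))
t(x, K) = K*x
Y(v, u) = 8 - v (Y(v, u) = 2*4 - v = 8 - v)
Y(-5, 2)*(6 + f(2)) = (8 - 1*(-5))*(6 + 2*2*(-2 + 2)) = (8 + 5)*(6 + 2*2*0) = 13*(6 + 0) = 13*6 = 78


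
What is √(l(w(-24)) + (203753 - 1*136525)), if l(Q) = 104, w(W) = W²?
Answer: 2*√16833 ≈ 259.48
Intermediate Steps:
√(l(w(-24)) + (203753 - 1*136525)) = √(104 + (203753 - 1*136525)) = √(104 + (203753 - 136525)) = √(104 + 67228) = √67332 = 2*√16833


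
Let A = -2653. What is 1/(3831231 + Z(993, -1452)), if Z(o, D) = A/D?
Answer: 1452/5562950065 ≈ 2.6101e-7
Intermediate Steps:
Z(o, D) = -2653/D
1/(3831231 + Z(993, -1452)) = 1/(3831231 - 2653/(-1452)) = 1/(3831231 - 2653*(-1/1452)) = 1/(3831231 + 2653/1452) = 1/(5562950065/1452) = 1452/5562950065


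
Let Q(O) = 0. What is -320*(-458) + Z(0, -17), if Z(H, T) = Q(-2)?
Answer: 146560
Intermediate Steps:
Z(H, T) = 0
-320*(-458) + Z(0, -17) = -320*(-458) + 0 = 146560 + 0 = 146560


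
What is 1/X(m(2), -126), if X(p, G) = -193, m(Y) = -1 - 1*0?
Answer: -1/193 ≈ -0.0051813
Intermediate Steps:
m(Y) = -1 (m(Y) = -1 + 0 = -1)
1/X(m(2), -126) = 1/(-193) = -1/193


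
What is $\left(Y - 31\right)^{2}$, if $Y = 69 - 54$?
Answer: $256$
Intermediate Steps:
$Y = 15$
$\left(Y - 31\right)^{2} = \left(15 - 31\right)^{2} = \left(-16\right)^{2} = 256$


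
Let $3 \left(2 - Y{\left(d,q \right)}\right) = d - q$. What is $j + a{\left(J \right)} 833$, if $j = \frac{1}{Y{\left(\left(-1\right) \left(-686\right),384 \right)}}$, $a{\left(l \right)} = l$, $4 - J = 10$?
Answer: $- \frac{1479411}{296} \approx -4998.0$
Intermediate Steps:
$J = -6$ ($J = 4 - 10 = -6$)
$Y{\left(d,q \right)} = 2 - \frac{d}{3} + \frac{q}{3}$ ($Y{\left(d,q \right)} = 2 - \frac{d - q}{3} = 2 - \left(- \frac{q}{3} + \frac{d}{3}\right) = 2 - \frac{d}{3} + \frac{q}{3}$)
$j = - \frac{3}{296}$ ($j = \frac{1}{2 - \frac{\left(-1\right) \left(-686\right)}{3} + \frac{1}{3} \cdot 384} = \frac{1}{2 - \frac{686}{3} + 128} = \frac{1}{- \frac{296}{3}} = - \frac{3}{296} \approx -0.010135$)
$j + a{\left(J \right)} 833 = - \frac{3}{296} - 4998 = - \frac{1479411}{296}$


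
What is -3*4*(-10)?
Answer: 120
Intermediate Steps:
-3*4*(-10) = -12*(-10) = 120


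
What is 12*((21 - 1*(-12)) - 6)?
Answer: 324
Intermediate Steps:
12*((21 - 1*(-12)) - 6) = 12*((21 + 12) - 6) = 12*(33 - 6) = 12*27 = 324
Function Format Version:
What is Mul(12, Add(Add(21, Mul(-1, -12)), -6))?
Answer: 324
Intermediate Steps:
Mul(12, Add(Add(21, Mul(-1, -12)), -6)) = Mul(12, Add(Add(21, 12), -6)) = Mul(12, Add(33, -6)) = Mul(12, 27) = 324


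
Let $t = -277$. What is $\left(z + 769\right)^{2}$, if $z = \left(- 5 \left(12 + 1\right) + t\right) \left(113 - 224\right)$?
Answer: $1500090361$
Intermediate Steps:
$z = 37962$ ($z = \left(- 5 \left(12 + 1\right) - 277\right) \left(113 - 224\right) = \left(\left(-5\right) 13 - 277\right) \left(-111\right) = \left(-65 - 277\right) \left(-111\right) = \left(-342\right) \left(-111\right) = 37962$)
$\left(z + 769\right)^{2} = \left(37962 + 769\right)^{2} = 38731^{2} = 1500090361$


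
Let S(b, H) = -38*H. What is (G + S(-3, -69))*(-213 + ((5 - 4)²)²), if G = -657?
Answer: -416580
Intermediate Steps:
(G + S(-3, -69))*(-213 + ((5 - 4)²)²) = (-657 - 38*(-69))*(-213 + ((5 - 4)²)²) = (-657 + 2622)*(-213 + (1²)²) = 1965*(-213 + 1²) = 1965*(-213 + 1) = 1965*(-212) = -416580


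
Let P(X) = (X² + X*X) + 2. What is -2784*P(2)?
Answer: -27840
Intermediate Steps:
P(X) = 2 + 2*X² (P(X) = (X² + X²) + 2 = 2*X² + 2 = 2 + 2*X²)
-2784*P(2) = -2784*(2 + 2*2²) = -2784*(2 + 2*4) = -2784*(2 + 8) = -2784*10 = -27840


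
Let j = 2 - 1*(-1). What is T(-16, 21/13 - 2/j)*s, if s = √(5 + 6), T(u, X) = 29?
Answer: 29*√11 ≈ 96.182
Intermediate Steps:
j = 3 (j = 2 + 1 = 3)
s = √11 ≈ 3.3166
T(-16, 21/13 - 2/j)*s = 29*√11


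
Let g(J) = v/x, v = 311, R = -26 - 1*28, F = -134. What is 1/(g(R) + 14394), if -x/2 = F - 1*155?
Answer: 578/8320043 ≈ 6.9471e-5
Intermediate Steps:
R = -54 (R = -26 - 28 = -54)
x = 578 (x = -2*(-134 - 1*155) = -2*(-134 - 155) = -2*(-289) = 578)
g(J) = 311/578
1/(g(R) + 14394) = 1/(311/578 + 14394) = 1/(8320043/578) = 578/8320043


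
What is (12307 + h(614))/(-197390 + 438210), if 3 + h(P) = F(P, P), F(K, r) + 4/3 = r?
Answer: 3875/72246 ≈ 0.053636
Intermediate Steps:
F(K, r) = -4/3 + r
h(P) = -13/3 + P (h(P) = -3 + (-4/3 + P) = -13/3 + P)
(12307 + h(614))/(-197390 + 438210) = (12307 + (-13/3 + 614))/(-197390 + 438210) = (12307 + 1829/3)/240820 = (38750/3)*(1/240820) = 3875/72246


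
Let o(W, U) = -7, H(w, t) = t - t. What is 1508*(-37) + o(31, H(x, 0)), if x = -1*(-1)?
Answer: -55803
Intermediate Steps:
x = 1
H(w, t) = 0
1508*(-37) + o(31, H(x, 0)) = 1508*(-37) - 7 = -55796 - 7 = -55803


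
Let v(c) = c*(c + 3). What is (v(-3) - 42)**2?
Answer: 1764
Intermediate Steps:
v(c) = c*(3 + c)
(v(-3) - 42)**2 = (-3*(3 - 3) - 42)**2 = (-3*0 - 42)**2 = (0 - 42)**2 = (-42)**2 = 1764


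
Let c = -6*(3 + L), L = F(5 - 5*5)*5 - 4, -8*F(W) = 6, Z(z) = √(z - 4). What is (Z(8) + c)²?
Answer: 3721/4 ≈ 930.25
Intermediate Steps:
Z(z) = √(-4 + z)
F(W) = -¾ (F(W) = -⅛*6 = -¾)
L = -31/4 (L = -¾*5 - 4 = -15/4 - 4 = -31/4 ≈ -7.7500)
c = 57/2 (c = -6*(3 - 31/4) = -6*(-19/4) = 57/2 ≈ 28.500)
(Z(8) + c)² = (√(-4 + 8) + 57/2)² = (√4 + 57/2)² = (2 + 57/2)² = (61/2)² = 3721/4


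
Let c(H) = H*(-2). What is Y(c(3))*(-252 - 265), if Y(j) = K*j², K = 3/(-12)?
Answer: 4653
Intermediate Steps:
c(H) = -2*H
K = -¼ (K = 3*(-1/12) = -¼ ≈ -0.25000)
Y(j) = -j²/4
Y(c(3))*(-252 - 265) = (-(-2*3)²/4)*(-252 - 265) = -¼*(-6)²*(-517) = -¼*36*(-517) = -9*(-517) = 4653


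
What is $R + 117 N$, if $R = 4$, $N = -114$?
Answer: $-13334$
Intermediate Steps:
$R + 117 N = 4 + 117 \left(-114\right) = 4 - 13338 = -13334$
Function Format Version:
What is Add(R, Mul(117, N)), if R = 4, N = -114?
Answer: -13334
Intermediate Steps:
Add(R, Mul(117, N)) = Add(4, Mul(117, -114)) = Add(4, -13338) = -13334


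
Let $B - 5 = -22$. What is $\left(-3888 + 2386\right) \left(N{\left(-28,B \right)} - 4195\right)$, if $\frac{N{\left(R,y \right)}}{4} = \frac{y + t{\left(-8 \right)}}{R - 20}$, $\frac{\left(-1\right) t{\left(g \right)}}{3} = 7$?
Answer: $\frac{18888401}{3} \approx 6.2961 \cdot 10^{6}$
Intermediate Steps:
$B = -17$ ($B = 5 - 22 = -17$)
$t{\left(g \right)} = -21$ ($t{\left(g \right)} = \left(-3\right) 7 = -21$)
$N{\left(R,y \right)} = \frac{4 \left(-21 + y\right)}{-20 + R}$ ($N{\left(R,y \right)} = 4 \frac{y - 21}{R - 20} = 4 \frac{-21 + y}{-20 + R} = \frac{4 \left(-21 + y\right)}{-20 + R}$)
$\left(-3888 + 2386\right) \left(N{\left(-28,B \right)} - 4195\right) = \left(-3888 + 2386\right) \left(\frac{4 \left(-21 - 17\right)}{-20 - 28} - 4195\right) = - 1502 \left(4 \frac{1}{-48} \left(-38\right) - 4195\right) = - 1502 \left(4 \left(- \frac{1}{48}\right) \left(-38\right) - 4195\right) = - 1502 \left(\frac{19}{6} - 4195\right) = \left(-1502\right) \left(- \frac{25151}{6}\right) = \frac{18888401}{3}$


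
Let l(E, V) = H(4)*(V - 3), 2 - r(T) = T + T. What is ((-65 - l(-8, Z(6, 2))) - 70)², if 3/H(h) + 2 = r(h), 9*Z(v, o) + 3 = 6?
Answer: 18496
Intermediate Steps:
Z(v, o) = ⅓ (Z(v, o) = -⅓ + (⅑)*6 = -⅓ + ⅔ = ⅓)
r(T) = 2 - 2*T (r(T) = 2 - (T + T) = 2 - 2*T)
H(h) = -3/(2*h) (H(h) = 3/(-2 + (2 - 2*h)) = 3/((-2*h)) = 3*(-1/(2*h)) = -3/(2*h))
l(E, V) = 9/8 - 3*V/8 (l(E, V) = (-3/2/4)*(V - 3) = (-3/2*¼)*(-3 + V) = -3*(-3 + V)/8 = 9/8 - 3*V/8)
((-65 - l(-8, Z(6, 2))) - 70)² = ((-65 - (9/8 - 3/8*⅓)) - 70)² = ((-65 - (9/8 - ⅛)) - 70)² = ((-65 - 1*1) - 70)² = ((-65 - 1) - 70)² = (-66 - 70)² = (-136)² = 18496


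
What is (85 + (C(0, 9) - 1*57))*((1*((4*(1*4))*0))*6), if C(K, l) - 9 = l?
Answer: 0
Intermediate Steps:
C(K, l) = 9 + l
(85 + (C(0, 9) - 1*57))*((1*((4*(1*4))*0))*6) = (85 + ((9 + 9) - 1*57))*((1*((4*(1*4))*0))*6) = (85 + (18 - 57))*((1*((4*4)*0))*6) = (85 - 39)*((1*(16*0))*6) = 46*((1*0)*6) = 46*(0*6) = 46*0 = 0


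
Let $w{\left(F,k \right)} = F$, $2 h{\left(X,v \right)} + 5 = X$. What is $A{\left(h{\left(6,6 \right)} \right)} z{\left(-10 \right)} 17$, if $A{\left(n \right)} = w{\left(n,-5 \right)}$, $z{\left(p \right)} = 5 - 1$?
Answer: $34$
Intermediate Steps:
$z{\left(p \right)} = 4$
$h{\left(X,v \right)} = - \frac{5}{2} + \frac{X}{2}$
$A{\left(n \right)} = n$
$A{\left(h{\left(6,6 \right)} \right)} z{\left(-10 \right)} 17 = \left(- \frac{5}{2} + \frac{1}{2} \cdot 6\right) 4 \cdot 17 = \left(- \frac{5}{2} + 3\right) 4 \cdot 17 = \frac{1}{2} \cdot 4 \cdot 17 = 2 \cdot 17 = 34$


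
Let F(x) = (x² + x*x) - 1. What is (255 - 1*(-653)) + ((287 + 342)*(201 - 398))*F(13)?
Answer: -41757773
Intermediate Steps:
F(x) = -1 + 2*x² (F(x) = (x² + x²) - 1 = 2*x² - 1 = -1 + 2*x²)
(255 - 1*(-653)) + ((287 + 342)*(201 - 398))*F(13) = (255 - 1*(-653)) + ((287 + 342)*(201 - 398))*(-1 + 2*13²) = (255 + 653) + (629*(-197))*(-1 + 2*169) = 908 - 123913*(-1 + 338) = 908 - 123913*337 = 908 - 41758681 = -41757773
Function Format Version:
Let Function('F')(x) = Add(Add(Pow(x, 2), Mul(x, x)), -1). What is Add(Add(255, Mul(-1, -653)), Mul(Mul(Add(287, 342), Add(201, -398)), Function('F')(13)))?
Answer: -41757773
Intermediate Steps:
Function('F')(x) = Add(-1, Mul(2, Pow(x, 2))) (Function('F')(x) = Add(Add(Pow(x, 2), Pow(x, 2)), -1) = Add(Mul(2, Pow(x, 2)), -1) = Add(-1, Mul(2, Pow(x, 2))))
Add(Add(255, Mul(-1, -653)), Mul(Mul(Add(287, 342), Add(201, -398)), Function('F')(13))) = Add(Add(255, Mul(-1, -653)), Mul(Mul(Add(287, 342), Add(201, -398)), Add(-1, Mul(2, Pow(13, 2))))) = Add(Add(255, 653), Mul(Mul(629, -197), Add(-1, Mul(2, 169)))) = Add(908, Mul(-123913, Add(-1, 338))) = Add(908, Mul(-123913, 337)) = Add(908, -41758681) = -41757773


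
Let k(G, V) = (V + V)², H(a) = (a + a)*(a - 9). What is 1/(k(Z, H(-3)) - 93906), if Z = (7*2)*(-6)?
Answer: -1/73170 ≈ -1.3667e-5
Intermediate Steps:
H(a) = 2*a*(-9 + a) (H(a) = (2*a)*(-9 + a) = 2*a*(-9 + a))
Z = -84 (Z = 14*(-6) = -84)
k(G, V) = 4*V² (k(G, V) = (2*V)² = 4*V²)
1/(k(Z, H(-3)) - 93906) = 1/(4*(2*(-3)*(-9 - 3))² - 93906) = 1/(4*(2*(-3)*(-12))² - 93906) = 1/(4*72² - 93906) = 1/(4*5184 - 93906) = 1/(20736 - 93906) = 1/(-73170) = -1/73170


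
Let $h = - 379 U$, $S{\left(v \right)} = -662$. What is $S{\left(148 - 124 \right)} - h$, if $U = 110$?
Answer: $41028$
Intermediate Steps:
$h = -41690$ ($h = \left(-379\right) 110 = -41690$)
$S{\left(148 - 124 \right)} - h = -662 - -41690 = -662 + 41690 = 41028$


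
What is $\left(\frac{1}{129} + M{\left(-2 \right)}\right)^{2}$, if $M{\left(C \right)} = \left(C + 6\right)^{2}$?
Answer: $\frac{4264225}{16641} \approx 256.25$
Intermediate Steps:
$M{\left(C \right)} = \left(6 + C\right)^{2}$
$\left(\frac{1}{129} + M{\left(-2 \right)}\right)^{2} = \left(\frac{1}{129} + \left(6 - 2\right)^{2}\right)^{2} = \left(\frac{1}{129} + 4^{2}\right)^{2} = \left(\frac{1}{129} + 16\right)^{2} = \left(\frac{2065}{129}\right)^{2} = \frac{4264225}{16641}$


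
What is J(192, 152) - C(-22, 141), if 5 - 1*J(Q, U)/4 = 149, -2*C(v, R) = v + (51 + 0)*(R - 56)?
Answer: 3161/2 ≈ 1580.5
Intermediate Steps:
C(v, R) = 1428 - 51*R/2 - v/2 (C(v, R) = -(v + (51 + 0)*(R - 56))/2 = -(v + 51*(-56 + R))/2 = -(v + (-2856 + 51*R))/2 = -(-2856 + v + 51*R)/2 = 1428 - 51*R/2 - v/2)
J(Q, U) = -576 (J(Q, U) = 20 - 4*149 = 20 - 596 = -576)
J(192, 152) - C(-22, 141) = -576 - (1428 - 51/2*141 - ½*(-22)) = -576 - (1428 - 7191/2 + 11) = -576 - 1*(-4313/2) = -576 + 4313/2 = 3161/2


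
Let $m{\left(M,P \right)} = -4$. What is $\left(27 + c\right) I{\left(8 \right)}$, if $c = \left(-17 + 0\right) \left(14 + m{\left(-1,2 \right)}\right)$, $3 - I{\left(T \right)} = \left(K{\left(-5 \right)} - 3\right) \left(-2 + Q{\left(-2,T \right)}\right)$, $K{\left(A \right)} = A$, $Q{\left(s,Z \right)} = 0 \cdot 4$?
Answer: $1859$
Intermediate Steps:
$Q{\left(s,Z \right)} = 0$
$I{\left(T \right)} = -13$ ($I{\left(T \right)} = 3 - \left(-5 - 3\right) \left(-2 + 0\right) = 3 - \left(-8\right) \left(-2\right) = 3 - 16 = -13$)
$c = -170$ ($c = \left(-17 + 0\right) \left(14 - 4\right) = \left(-17\right) 10 = -170$)
$\left(27 + c\right) I{\left(8 \right)} = \left(27 - 170\right) \left(-13\right) = \left(-143\right) \left(-13\right) = 1859$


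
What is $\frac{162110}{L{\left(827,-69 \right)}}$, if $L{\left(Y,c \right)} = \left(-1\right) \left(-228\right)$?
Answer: $\frac{81055}{114} \approx 711.01$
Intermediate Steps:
$L{\left(Y,c \right)} = 228$
$\frac{162110}{L{\left(827,-69 \right)}} = \frac{162110}{228} = 162110 \cdot \frac{1}{228} = \frac{81055}{114}$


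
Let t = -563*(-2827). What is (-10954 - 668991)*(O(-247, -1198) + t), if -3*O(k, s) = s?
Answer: -3247417999945/3 ≈ -1.0825e+12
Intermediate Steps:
t = 1591601
O(k, s) = -s/3
(-10954 - 668991)*(O(-247, -1198) + t) = (-10954 - 668991)*(-⅓*(-1198) + 1591601) = -679945*(1198/3 + 1591601) = -679945*4776001/3 = -3247417999945/3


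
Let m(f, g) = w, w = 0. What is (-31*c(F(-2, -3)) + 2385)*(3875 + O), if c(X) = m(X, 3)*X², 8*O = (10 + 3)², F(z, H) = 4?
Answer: 74338065/8 ≈ 9.2923e+6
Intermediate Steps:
m(f, g) = 0
O = 169/8 (O = (10 + 3)²/8 = (⅛)*13² = (⅛)*169 = 169/8 ≈ 21.125)
c(X) = 0 (c(X) = 0*X² = 0)
(-31*c(F(-2, -3)) + 2385)*(3875 + O) = (-31*0 + 2385)*(3875 + 169/8) = (0 + 2385)*(31169/8) = 2385*(31169/8) = 74338065/8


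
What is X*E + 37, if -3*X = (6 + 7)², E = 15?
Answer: -808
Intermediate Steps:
X = -169/3 (X = -(6 + 7)²/3 = -⅓*13² = -⅓*169 = -169/3 ≈ -56.333)
X*E + 37 = -169/3*15 + 37 = -845 + 37 = -808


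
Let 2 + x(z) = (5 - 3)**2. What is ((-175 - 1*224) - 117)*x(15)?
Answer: -1032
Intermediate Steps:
x(z) = 2 (x(z) = -2 + (5 - 3)**2 = -2 + 2**2 = -2 + 4 = 2)
((-175 - 1*224) - 117)*x(15) = ((-175 - 1*224) - 117)*2 = ((-175 - 224) - 117)*2 = (-399 - 117)*2 = -516*2 = -1032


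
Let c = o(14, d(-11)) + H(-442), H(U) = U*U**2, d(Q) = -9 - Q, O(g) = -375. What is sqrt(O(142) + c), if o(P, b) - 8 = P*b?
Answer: I*sqrt(86351227) ≈ 9292.5*I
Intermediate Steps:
o(P, b) = 8 + P*b
H(U) = U**3
c = -86350852 (c = (8 + 14*(-9 - 1*(-11))) + (-442)**3 = (8 + 14*(-9 + 11)) - 86350888 = (8 + 14*2) - 86350888 = (8 + 28) - 86350888 = 36 - 86350888 = -86350852)
sqrt(O(142) + c) = sqrt(-375 - 86350852) = sqrt(-86351227) = I*sqrt(86351227)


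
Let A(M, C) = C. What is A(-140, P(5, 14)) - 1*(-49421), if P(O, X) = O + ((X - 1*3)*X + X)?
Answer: 49594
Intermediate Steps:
P(O, X) = O + X + X*(-3 + X) (P(O, X) = O + ((X - 3)*X + X) = O + ((-3 + X)*X + X) = O + (X*(-3 + X) + X) = O + (X + X*(-3 + X)) = O + X + X*(-3 + X))
A(-140, P(5, 14)) - 1*(-49421) = (5 + 14² - 2*14) - 1*(-49421) = (5 + 196 - 28) + 49421 = 173 + 49421 = 49594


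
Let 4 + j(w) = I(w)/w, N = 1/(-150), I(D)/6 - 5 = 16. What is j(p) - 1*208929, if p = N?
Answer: -227833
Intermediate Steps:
I(D) = 126 (I(D) = 30 + 6*16 = 30 + 96 = 126)
N = -1/150 ≈ -0.0066667
p = -1/150 ≈ -0.0066667
j(w) = -4 + 126/w
j(p) - 1*208929 = (-4 + 126/(-1/150)) - 1*208929 = (-4 + 126*(-150)) - 208929 = (-4 - 18900) - 208929 = -18904 - 208929 = -227833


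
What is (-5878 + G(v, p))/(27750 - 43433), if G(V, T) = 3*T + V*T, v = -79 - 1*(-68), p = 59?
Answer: 6350/15683 ≈ 0.40490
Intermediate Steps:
v = -11 (v = -79 + 68 = -11)
G(V, T) = 3*T + T*V
(-5878 + G(v, p))/(27750 - 43433) = (-5878 + 59*(3 - 11))/(27750 - 43433) = (-5878 + 59*(-8))/(-15683) = (-5878 - 472)*(-1/15683) = -6350*(-1/15683) = 6350/15683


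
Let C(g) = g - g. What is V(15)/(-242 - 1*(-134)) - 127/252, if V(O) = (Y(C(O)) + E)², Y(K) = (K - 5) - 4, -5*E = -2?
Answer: -5617/4725 ≈ -1.1888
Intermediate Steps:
E = ⅖ (E = -⅕*(-2) = ⅖ ≈ 0.40000)
C(g) = 0
Y(K) = -9 + K (Y(K) = (-5 + K) - 4 = -9 + K)
V(O) = 1849/25 (V(O) = ((-9 + 0) + ⅖)² = (-9 + ⅖)² = (-43/5)² = 1849/25)
V(15)/(-242 - 1*(-134)) - 127/252 = 1849/(25*(-242 - 1*(-134))) - 127/252 = 1849/(25*(-242 + 134)) - 127*1/252 = (1849/25)/(-108) - 127/252 = (1849/25)*(-1/108) - 127/252 = -1849/2700 - 127/252 = -5617/4725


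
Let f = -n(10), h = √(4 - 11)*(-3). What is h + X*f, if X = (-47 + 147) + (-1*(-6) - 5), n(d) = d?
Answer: -1010 - 3*I*√7 ≈ -1010.0 - 7.9373*I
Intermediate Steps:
h = -3*I*√7 (h = √(-7)*(-3) = (I*√7)*(-3) = -3*I*√7 ≈ -7.9373*I)
X = 101 (X = 100 + (6 - 5) = 100 + 1 = 101)
f = -10 (f = -1*10 = -10)
h + X*f = -3*I*√7 + 101*(-10) = -3*I*√7 - 1010 = -1010 - 3*I*√7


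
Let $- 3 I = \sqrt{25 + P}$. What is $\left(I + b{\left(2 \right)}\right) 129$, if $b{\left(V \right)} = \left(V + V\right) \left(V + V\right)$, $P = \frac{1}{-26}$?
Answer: $2064 - \frac{43 \sqrt{16874}}{26} \approx 1849.2$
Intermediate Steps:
$P = - \frac{1}{26} \approx -0.038462$
$b{\left(V \right)} = 4 V^{2}$ ($b{\left(V \right)} = 2 V 2 V = 4 V^{2}$)
$I = - \frac{\sqrt{16874}}{78}$ ($I = - \frac{\sqrt{25 - \frac{1}{26}}}{3} = - \frac{\sqrt{\frac{649}{26}}}{3} = - \frac{\frac{1}{26} \sqrt{16874}}{3} = - \frac{\sqrt{16874}}{78} \approx -1.6654$)
$\left(I + b{\left(2 \right)}\right) 129 = \left(- \frac{\sqrt{16874}}{78} + 4 \cdot 2^{2}\right) 129 = \left(- \frac{\sqrt{16874}}{78} + 4 \cdot 4\right) 129 = \left(- \frac{\sqrt{16874}}{78} + 16\right) 129 = \left(16 - \frac{\sqrt{16874}}{78}\right) 129 = 2064 - \frac{43 \sqrt{16874}}{26}$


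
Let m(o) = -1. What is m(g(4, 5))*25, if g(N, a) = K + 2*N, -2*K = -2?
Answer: -25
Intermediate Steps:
K = 1 (K = -½*(-2) = 1)
g(N, a) = 1 + 2*N
m(g(4, 5))*25 = -1*25 = -25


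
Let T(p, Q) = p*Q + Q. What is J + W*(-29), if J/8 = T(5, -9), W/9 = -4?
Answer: 612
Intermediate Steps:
W = -36 (W = 9*(-4) = -36)
T(p, Q) = Q + Q*p (T(p, Q) = Q*p + Q = Q + Q*p)
J = -432 (J = 8*(-9*(1 + 5)) = 8*(-9*6) = 8*(-54) = -432)
J + W*(-29) = -432 - 36*(-29) = -432 + 1044 = 612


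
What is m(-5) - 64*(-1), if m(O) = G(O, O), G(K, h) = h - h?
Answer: 64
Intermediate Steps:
G(K, h) = 0
m(O) = 0
m(-5) - 64*(-1) = 0 - 64*(-1) = 0 + 64 = 64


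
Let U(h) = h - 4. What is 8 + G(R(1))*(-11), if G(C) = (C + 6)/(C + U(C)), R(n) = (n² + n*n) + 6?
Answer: -29/6 ≈ -4.8333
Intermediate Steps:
U(h) = -4 + h
R(n) = 6 + 2*n² (R(n) = (n² + n²) + 6 = 2*n² + 6 = 6 + 2*n²)
G(C) = (6 + C)/(-4 + 2*C) (G(C) = (C + 6)/(C + (-4 + C)) = (6 + C)/(-4 + 2*C))
8 + G(R(1))*(-11) = 8 + ((6 + (6 + 2*1²))/(2*(-2 + (6 + 2*1²))))*(-11) = 8 + ((6 + (6 + 2*1))/(2*(-2 + (6 + 2*1))))*(-11) = 8 + ((6 + (6 + 2))/(2*(-2 + (6 + 2))))*(-11) = 8 + ((6 + 8)/(2*(-2 + 8)))*(-11) = 8 + ((½)*14/6)*(-11) = 8 + ((½)*(⅙)*14)*(-11) = 8 + (7/6)*(-11) = 8 - 77/6 = -29/6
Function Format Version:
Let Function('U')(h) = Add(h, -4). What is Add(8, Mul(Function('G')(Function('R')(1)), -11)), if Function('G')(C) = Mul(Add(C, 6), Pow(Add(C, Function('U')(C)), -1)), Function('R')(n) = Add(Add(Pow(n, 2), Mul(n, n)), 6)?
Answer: Rational(-29, 6) ≈ -4.8333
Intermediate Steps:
Function('U')(h) = Add(-4, h)
Function('R')(n) = Add(6, Mul(2, Pow(n, 2))) (Function('R')(n) = Add(Add(Pow(n, 2), Pow(n, 2)), 6) = Add(Mul(2, Pow(n, 2)), 6) = Add(6, Mul(2, Pow(n, 2))))
Function('G')(C) = Mul(Pow(Add(-4, Mul(2, C)), -1), Add(6, C)) (Function('G')(C) = Mul(Add(C, 6), Pow(Add(C, Add(-4, C)), -1)) = Mul(Add(6, C), Pow(Add(-4, Mul(2, C)), -1)) = Mul(Pow(Add(-4, Mul(2, C)), -1), Add(6, C)))
Add(8, Mul(Function('G')(Function('R')(1)), -11)) = Add(8, Mul(Mul(Rational(1, 2), Pow(Add(-2, Add(6, Mul(2, Pow(1, 2)))), -1), Add(6, Add(6, Mul(2, Pow(1, 2))))), -11)) = Add(8, Mul(Mul(Rational(1, 2), Pow(Add(-2, Add(6, Mul(2, 1))), -1), Add(6, Add(6, Mul(2, 1)))), -11)) = Add(8, Mul(Mul(Rational(1, 2), Pow(Add(-2, Add(6, 2)), -1), Add(6, Add(6, 2))), -11)) = Add(8, Mul(Mul(Rational(1, 2), Pow(Add(-2, 8), -1), Add(6, 8)), -11)) = Add(8, Mul(Mul(Rational(1, 2), Pow(6, -1), 14), -11)) = Add(8, Mul(Mul(Rational(1, 2), Rational(1, 6), 14), -11)) = Add(8, Mul(Rational(7, 6), -11)) = Add(8, Rational(-77, 6)) = Rational(-29, 6)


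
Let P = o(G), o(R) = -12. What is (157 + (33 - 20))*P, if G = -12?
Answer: -2040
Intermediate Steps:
P = -12
(157 + (33 - 20))*P = (157 + (33 - 20))*(-12) = (157 + 13)*(-12) = 170*(-12) = -2040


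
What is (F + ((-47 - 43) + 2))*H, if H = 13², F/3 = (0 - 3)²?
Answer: -10309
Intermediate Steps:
F = 27 (F = 3*(0 - 3)² = 3*(-3)² = 3*9 = 27)
H = 169
(F + ((-47 - 43) + 2))*H = (27 + ((-47 - 43) + 2))*169 = (27 + (-90 + 2))*169 = (27 - 88)*169 = -61*169 = -10309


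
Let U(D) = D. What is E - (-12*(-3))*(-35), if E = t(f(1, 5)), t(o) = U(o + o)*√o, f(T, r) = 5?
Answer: 1260 + 10*√5 ≈ 1282.4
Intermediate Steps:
t(o) = 2*o^(3/2) (t(o) = (o + o)*√o = (2*o)*√o = 2*o^(3/2))
E = 10*√5 (E = 2*5^(3/2) = 2*(5*√5) = 10*√5 ≈ 22.361)
E - (-12*(-3))*(-35) = 10*√5 - (-12*(-3))*(-35) = 10*√5 - 36*(-35) = 10*√5 - 1*(-1260) = 10*√5 + 1260 = 1260 + 10*√5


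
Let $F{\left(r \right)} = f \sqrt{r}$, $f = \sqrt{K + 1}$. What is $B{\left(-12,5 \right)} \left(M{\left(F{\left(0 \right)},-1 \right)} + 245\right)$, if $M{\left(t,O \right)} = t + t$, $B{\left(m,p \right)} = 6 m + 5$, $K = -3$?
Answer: $-16415$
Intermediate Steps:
$f = i \sqrt{2}$ ($f = \sqrt{-3 + 1} = \sqrt{-2} = i \sqrt{2} \approx 1.4142 i$)
$B{\left(m,p \right)} = 5 + 6 m$
$F{\left(r \right)} = i \sqrt{2} \sqrt{r}$
$M{\left(t,O \right)} = 2 t$
$B{\left(-12,5 \right)} \left(M{\left(F{\left(0 \right)},-1 \right)} + 245\right) = \left(5 + 6 \left(-12\right)\right) \left(2 i \sqrt{2} \sqrt{0} + 245\right) = \left(5 - 72\right) \left(2 i \sqrt{2} \cdot 0 + 245\right) = - 67 \left(2 \cdot 0 + 245\right) = - 67 \left(0 + 245\right) = \left(-67\right) 245 = -16415$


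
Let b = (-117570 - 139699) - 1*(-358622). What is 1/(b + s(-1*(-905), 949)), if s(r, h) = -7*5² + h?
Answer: 1/102127 ≈ 9.7917e-6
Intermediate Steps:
s(r, h) = -175 + h (s(r, h) = -7*25 + h = -175 + h)
b = 101353 (b = -257269 + 358622 = 101353)
1/(b + s(-1*(-905), 949)) = 1/(101353 + (-175 + 949)) = 1/(101353 + 774) = 1/102127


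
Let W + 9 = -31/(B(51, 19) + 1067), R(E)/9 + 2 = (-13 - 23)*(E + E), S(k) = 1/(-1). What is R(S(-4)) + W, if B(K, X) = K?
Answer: 694247/1118 ≈ 620.97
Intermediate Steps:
S(k) = -1
R(E) = -18 - 648*E (R(E) = -18 + 9*((-13 - 23)*(E + E)) = -18 + 9*(-72*E) = -18 - 648*E)
W = -10093/1118 (W = -9 - 31/(51 + 1067) = -9 - 31/1118 = -10093/1118 ≈ -9.0277)
R(S(-4)) + W = (-18 - 648*(-1)) - 10093/1118 = (-18 + 648) - 10093/1118 = 630 - 10093/1118 = 694247/1118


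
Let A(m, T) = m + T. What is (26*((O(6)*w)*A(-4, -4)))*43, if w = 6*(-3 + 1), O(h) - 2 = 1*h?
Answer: 858624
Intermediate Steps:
A(m, T) = T + m
O(h) = 2 + h (O(h) = 2 + 1*h = 2 + h)
w = -12 (w = 6*(-2) = -12)
(26*((O(6)*w)*A(-4, -4)))*43 = (26*(((2 + 6)*(-12))*(-4 - 4)))*43 = (26*((8*(-12))*(-8)))*43 = (26*(-96*(-8)))*43 = (26*768)*43 = 19968*43 = 858624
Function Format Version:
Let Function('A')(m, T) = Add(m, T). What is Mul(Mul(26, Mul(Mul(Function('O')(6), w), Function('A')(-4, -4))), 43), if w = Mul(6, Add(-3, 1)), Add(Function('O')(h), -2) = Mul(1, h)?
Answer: 858624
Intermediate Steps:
Function('A')(m, T) = Add(T, m)
Function('O')(h) = Add(2, h) (Function('O')(h) = Add(2, Mul(1, h)) = Add(2, h))
w = -12 (w = Mul(6, -2) = -12)
Mul(Mul(26, Mul(Mul(Function('O')(6), w), Function('A')(-4, -4))), 43) = Mul(Mul(26, Mul(Mul(Add(2, 6), -12), Add(-4, -4))), 43) = Mul(Mul(26, Mul(Mul(8, -12), -8)), 43) = Mul(Mul(26, Mul(-96, -8)), 43) = Mul(Mul(26, 768), 43) = Mul(19968, 43) = 858624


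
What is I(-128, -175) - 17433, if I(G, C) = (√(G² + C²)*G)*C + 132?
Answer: -17301 + 22400*√47009 ≈ 4.8394e+6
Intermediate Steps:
I(G, C) = 132 + C*G*√(C² + G²) (I(G, C) = (√(C² + G²)*G)*C + 132 = (G*√(C² + G²))*C + 132 = C*G*√(C² + G²) + 132 = 132 + C*G*√(C² + G²))
I(-128, -175) - 17433 = (132 - 175*(-128)*√((-175)² + (-128)²)) - 17433 = (132 - 175*(-128)*√(30625 + 16384)) - 17433 = (132 - 175*(-128)*√47009) - 17433 = (132 + 22400*√47009) - 17433 = -17301 + 22400*√47009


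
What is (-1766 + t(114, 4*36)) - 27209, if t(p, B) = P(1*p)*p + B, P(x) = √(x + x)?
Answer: -28831 + 228*√57 ≈ -27110.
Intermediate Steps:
P(x) = √2*√x (P(x) = √(2*x) = √2*√x)
t(p, B) = B + √2*p^(3/2) (t(p, B) = (√2*√(1*p))*p + B = (√2*√p)*p + B = √2*p^(3/2) + B = B + √2*p^(3/2))
(-1766 + t(114, 4*36)) - 27209 = (-1766 + (4*36 + √2*114^(3/2))) - 27209 = (-1766 + (144 + √2*(114*√114))) - 27209 = (-1766 + (144 + 228*√57)) - 27209 = (-1622 + 228*√57) - 27209 = -28831 + 228*√57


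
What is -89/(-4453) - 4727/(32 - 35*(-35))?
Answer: -20937458/5597421 ≈ -3.7406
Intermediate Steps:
-89/(-4453) - 4727/(32 - 35*(-35)) = -89*(-1/4453) - 4727/(32 + 1225) = 89/4453 - 4727/1257 = -20937458/5597421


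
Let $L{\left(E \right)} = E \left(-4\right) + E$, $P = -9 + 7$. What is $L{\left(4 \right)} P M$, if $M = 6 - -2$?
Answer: $192$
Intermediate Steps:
$P = -2$
$L{\left(E \right)} = - 3 E$ ($L{\left(E \right)} = - 4 E + E = - 3 E$)
$M = 8$ ($M = 6 + 2 = 8$)
$L{\left(4 \right)} P M = \left(-3\right) 4 \left(-2\right) 8 = \left(-12\right) \left(-2\right) 8 = 24 \cdot 8 = 192$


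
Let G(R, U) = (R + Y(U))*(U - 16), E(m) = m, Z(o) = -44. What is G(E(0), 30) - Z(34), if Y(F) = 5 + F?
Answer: 534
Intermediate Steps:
G(R, U) = (-16 + U)*(5 + R + U) (G(R, U) = (R + (5 + U))*(U - 16) = (5 + R + U)*(-16 + U) = (-16 + U)*(5 + R + U))
G(E(0), 30) - Z(34) = (-80 + 30² - 16*0 - 11*30 + 0*30) - 1*(-44) = (-80 + 900 + 0 - 330 + 0) + 44 = 490 + 44 = 534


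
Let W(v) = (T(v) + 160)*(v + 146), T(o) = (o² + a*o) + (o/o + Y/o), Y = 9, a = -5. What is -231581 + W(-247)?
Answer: -1614017133/247 ≈ -6.5345e+6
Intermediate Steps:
T(o) = 1 + o² - 5*o + 9/o (T(o) = (o² - 5*o) + (o/o + 9/o) = (o² - 5*o) + (1 + 9/o) = 1 + o² - 5*o + 9/o)
W(v) = (146 + v)*(161 + v² - 5*v + 9/v) (W(v) = ((1 + v² - 5*v + 9/v) + 160)*(v + 146) = (161 + v² - 5*v + 9/v)*(146 + v) = (146 + v)*(161 + v² - 5*v + 9/v))
-231581 + W(-247) = -231581 + (23515 + (-247)³ - 569*(-247) + 141*(-247)² + 1314/(-247)) = -231581 + (23515 - 15069223 + 140543 + 141*61009 + 1314*(-1/247)) = -231581 + (23515 - 15069223 + 140543 + 8602269 - 1314/247) = -231581 - 1556816626/247 = -1614017133/247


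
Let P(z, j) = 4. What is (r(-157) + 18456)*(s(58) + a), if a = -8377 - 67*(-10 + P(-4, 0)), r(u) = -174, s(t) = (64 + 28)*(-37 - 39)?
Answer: -273626694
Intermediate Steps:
s(t) = -6992 (s(t) = 92*(-76) = -6992)
a = -7975 (a = -8377 - 67*(-10 + 4) = -8377 - 67*(-6) = -8377 + 402 = -7975)
(r(-157) + 18456)*(s(58) + a) = (-174 + 18456)*(-6992 - 7975) = 18282*(-14967) = -273626694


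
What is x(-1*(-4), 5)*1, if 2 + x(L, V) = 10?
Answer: 8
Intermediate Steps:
x(L, V) = 8 (x(L, V) = -2 + 10 = 8)
x(-1*(-4), 5)*1 = 8*1 = 8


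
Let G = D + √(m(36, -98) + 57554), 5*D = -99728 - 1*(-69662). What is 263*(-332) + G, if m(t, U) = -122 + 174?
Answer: -466646/5 + √57606 ≈ -93089.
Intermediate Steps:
m(t, U) = 52
D = -30066/5 (D = (-99728 - 1*(-69662))/5 = (-99728 + 69662)/5 = (⅕)*(-30066) = -30066/5 ≈ -6013.2)
G = -30066/5 + √57606 (G = -30066/5 + √(52 + 57554) = -30066/5 + √57606 ≈ -5773.2)
263*(-332) + G = 263*(-332) + (-30066/5 + √57606) = -87316 + (-30066/5 + √57606) = -466646/5 + √57606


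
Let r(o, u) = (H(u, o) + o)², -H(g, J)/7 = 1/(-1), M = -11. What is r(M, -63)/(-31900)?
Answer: -4/7975 ≈ -0.00050157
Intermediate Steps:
H(g, J) = 7 (H(g, J) = -7/(-1) = -7*(-1) = 7)
r(o, u) = (7 + o)²
r(M, -63)/(-31900) = (7 - 11)²/(-31900) = (-4)²*(-1/31900) = 16*(-1/31900) = -4/7975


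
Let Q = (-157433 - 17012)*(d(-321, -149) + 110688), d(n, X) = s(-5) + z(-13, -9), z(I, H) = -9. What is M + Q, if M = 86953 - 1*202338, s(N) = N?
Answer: -19306641315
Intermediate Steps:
d(n, X) = -14 (d(n, X) = -5 - 9 = -14)
M = -115385 (M = 86953 - 202338 = -115385)
Q = -19306525930 (Q = (-157433 - 17012)*(-14 + 110688) = -174445*110674 = -19306525930)
M + Q = -115385 - 19306525930 = -19306641315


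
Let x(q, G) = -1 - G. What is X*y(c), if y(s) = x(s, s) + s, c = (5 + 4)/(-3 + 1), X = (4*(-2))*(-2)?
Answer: -16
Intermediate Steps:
X = 16 (X = -8*(-2) = 16)
c = -9/2 (c = 9/(-2) = 9*(-1/2) = -9/2 ≈ -4.5000)
y(s) = -1 (y(s) = (-1 - s) + s = -1)
X*y(c) = 16*(-1) = -16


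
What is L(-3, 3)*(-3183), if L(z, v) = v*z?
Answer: 28647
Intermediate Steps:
L(-3, 3)*(-3183) = (3*(-3))*(-3183) = -9*(-3183) = 28647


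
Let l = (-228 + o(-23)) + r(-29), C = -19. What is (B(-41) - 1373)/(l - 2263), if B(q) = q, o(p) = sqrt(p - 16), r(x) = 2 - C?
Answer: 268660/469303 + 1414*I*sqrt(39)/6100939 ≈ 0.57247 + 0.0014474*I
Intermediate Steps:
r(x) = 21 (r(x) = 2 - 1*(-19) = 2 + 19 = 21)
o(p) = sqrt(-16 + p)
l = -207 + I*sqrt(39) (l = (-228 + sqrt(-16 - 23)) + 21 = (-228 + sqrt(-39)) + 21 = (-228 + I*sqrt(39)) + 21 = -207 + I*sqrt(39) ≈ -207.0 + 6.245*I)
(B(-41) - 1373)/(l - 2263) = (-41 - 1373)/((-207 + I*sqrt(39)) - 2263) = -1414/(-2470 + I*sqrt(39))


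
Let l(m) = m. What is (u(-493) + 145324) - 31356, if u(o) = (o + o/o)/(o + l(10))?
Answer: 18349012/161 ≈ 1.1397e+5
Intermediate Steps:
u(o) = (1 + o)/(10 + o) (u(o) = (o + o/o)/(o + 10) = (o + 1)/(10 + o) = (1 + o)/(10 + o))
(u(-493) + 145324) - 31356 = ((1 - 493)/(10 - 493) + 145324) - 31356 = (-492/(-483) + 145324) - 31356 = (-1/483*(-492) + 145324) - 31356 = (164/161 + 145324) - 31356 = 23397328/161 - 31356 = 18349012/161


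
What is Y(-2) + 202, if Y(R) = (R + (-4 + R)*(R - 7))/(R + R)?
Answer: 189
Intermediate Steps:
Y(R) = (R + (-7 + R)*(-4 + R))/(2*R) (Y(R) = (R + (-4 + R)*(-7 + R))/((2*R)) = (R + (-7 + R)*(-4 + R))*(1/(2*R)) = (R + (-7 + R)*(-4 + R))/(2*R))
Y(-2) + 202 = (-5 + (½)*(-2) + 14/(-2)) + 202 = (-5 - 1 + 14*(-½)) + 202 = (-5 - 1 - 7) + 202 = -13 + 202 = 189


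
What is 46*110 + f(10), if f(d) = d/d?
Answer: 5061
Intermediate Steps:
f(d) = 1
46*110 + f(10) = 46*110 + 1 = 5060 + 1 = 5061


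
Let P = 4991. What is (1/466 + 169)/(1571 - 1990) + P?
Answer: 974433959/195254 ≈ 4990.6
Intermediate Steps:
(1/466 + 169)/(1571 - 1990) + P = (1/466 + 169)/(1571 - 1990) + 4991 = (1/466 + 169)/(-419) + 4991 = (78755/466)*(-1/419) + 4991 = -78755/195254 + 4991 = 974433959/195254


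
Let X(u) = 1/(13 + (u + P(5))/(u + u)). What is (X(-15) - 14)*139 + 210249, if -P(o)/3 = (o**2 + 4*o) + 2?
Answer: 18956268/91 ≈ 2.0831e+5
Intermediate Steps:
P(o) = -6 - 12*o - 3*o**2 (P(o) = -3*((o**2 + 4*o) + 2) = -3*(2 + o**2 + 4*o) = -6 - 12*o - 3*o**2)
X(u) = 1/(13 + (-141 + u)/(2*u)) (X(u) = 1/(13 + (u + (-6 - 12*5 - 3*5**2))/(u + u)) = 1/(13 + (u + (-6 - 60 - 3*25))/((2*u))) = 1/(13 + (u + (-6 - 60 - 75))*(1/(2*u))) = 1/(13 + (u - 141)*(1/(2*u))) = 1/(13 + (-141 + u)*(1/(2*u))) = 1/(13 + (-141 + u)/(2*u)))
(X(-15) - 14)*139 + 210249 = ((2/3)*(-15)/(-47 + 9*(-15)) - 14)*139 + 210249 = ((2/3)*(-15)/(-47 - 135) - 14)*139 + 210249 = ((2/3)*(-15)/(-182) - 14)*139 + 210249 = ((2/3)*(-15)*(-1/182) - 14)*139 + 210249 = (5/91 - 14)*139 + 210249 = -1269/91*139 + 210249 = -176391/91 + 210249 = 18956268/91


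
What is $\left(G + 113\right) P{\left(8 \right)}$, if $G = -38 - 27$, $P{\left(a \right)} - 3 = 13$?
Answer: $768$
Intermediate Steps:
$P{\left(a \right)} = 16$ ($P{\left(a \right)} = 3 + 13 = 16$)
$G = -65$ ($G = -38 - 27 = -65$)
$\left(G + 113\right) P{\left(8 \right)} = \left(-65 + 113\right) 16 = 48 \cdot 16 = 768$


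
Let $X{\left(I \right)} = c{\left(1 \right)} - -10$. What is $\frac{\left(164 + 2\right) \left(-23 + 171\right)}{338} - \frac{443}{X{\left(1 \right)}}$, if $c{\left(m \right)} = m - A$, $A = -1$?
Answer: $\frac{72541}{2028} \approx 35.77$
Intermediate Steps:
$c{\left(m \right)} = 1 + m$ ($c{\left(m \right)} = m - -1 = m + 1 = 1 + m$)
$X{\left(I \right)} = 12$ ($X{\left(I \right)} = \left(1 + 1\right) - -10 = 2 + 10 = 12$)
$\frac{\left(164 + 2\right) \left(-23 + 171\right)}{338} - \frac{443}{X{\left(1 \right)}} = \frac{\left(164 + 2\right) \left(-23 + 171\right)}{338} - \frac{443}{12} = 166 \cdot 148 \cdot \frac{1}{338} - \frac{443}{12} = 24568 \cdot \frac{1}{338} - \frac{443}{12} = \frac{12284}{169} - \frac{443}{12} = \frac{72541}{2028}$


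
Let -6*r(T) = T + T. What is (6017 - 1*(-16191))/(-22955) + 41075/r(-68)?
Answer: 2827119731/1560940 ≈ 1811.2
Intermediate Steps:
r(T) = -T/3 (r(T) = -(T + T)/6 = -T/3)
(6017 - 1*(-16191))/(-22955) + 41075/r(-68) = (6017 - 1*(-16191))/(-22955) + 41075/((-1/3*(-68))) = (6017 + 16191)*(-1/22955) + 41075/(68/3) = 22208*(-1/22955) + 41075*(3/68) = -22208/22955 + 123225/68 = 2827119731/1560940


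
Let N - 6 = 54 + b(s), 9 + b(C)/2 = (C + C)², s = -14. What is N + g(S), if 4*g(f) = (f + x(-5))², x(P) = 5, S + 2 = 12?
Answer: 6665/4 ≈ 1666.3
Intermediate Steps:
S = 10 (S = -2 + 12 = 10)
b(C) = -18 + 8*C² (b(C) = -18 + 2*(C + C)² = -18 + 2*(2*C)² = -18 + 2*(4*C²) = -18 + 8*C²)
g(f) = (5 + f)²/4 (g(f) = (f + 5)²/4 = (5 + f)²/4)
N = 1610 (N = 6 + (54 + (-18 + 8*(-14)²)) = 6 + (54 + (-18 + 8*196)) = 6 + (54 + (-18 + 1568)) = 6 + (54 + 1550) = 6 + 1604 = 1610)
N + g(S) = 1610 + (5 + 10)²/4 = 1610 + (¼)*15² = 1610 + (¼)*225 = 1610 + 225/4 = 6665/4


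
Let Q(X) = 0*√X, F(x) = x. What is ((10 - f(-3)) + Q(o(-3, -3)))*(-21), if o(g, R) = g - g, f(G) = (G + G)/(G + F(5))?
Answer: -273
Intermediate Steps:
f(G) = 2*G/(5 + G) (f(G) = (G + G)/(G + 5) = (2*G)/(5 + G) = 2*G/(5 + G))
o(g, R) = 0
Q(X) = 0
((10 - f(-3)) + Q(o(-3, -3)))*(-21) = ((10 - 2*(-3)/(5 - 3)) + 0)*(-21) = ((10 - 2*(-3)/2) + 0)*(-21) = ((10 - 1*(-3)) + 0)*(-21) = ((10 + 3) + 0)*(-21) = (13 + 0)*(-21) = 13*(-21) = -273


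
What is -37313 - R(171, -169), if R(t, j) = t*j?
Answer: -8414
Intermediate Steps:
R(t, j) = j*t
-37313 - R(171, -169) = -37313 - (-169)*171 = -37313 - 1*(-28899) = -37313 + 28899 = -8414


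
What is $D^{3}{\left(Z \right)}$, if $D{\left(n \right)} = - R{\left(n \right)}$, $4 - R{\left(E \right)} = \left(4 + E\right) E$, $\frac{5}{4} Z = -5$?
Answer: $-64$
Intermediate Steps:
$Z = -4$ ($Z = \frac{4}{5} \left(-5\right) = -4$)
$R{\left(E \right)} = 4 - E \left(4 + E\right)$ ($R{\left(E \right)} = 4 - \left(4 + E\right) E = 4 - E \left(4 + E\right)$)
$D{\left(n \right)} = -4 + n^{2} + 4 n$ ($D{\left(n \right)} = - (4 - n^{2} - 4 n) = -4 + n^{2} + 4 n$)
$D^{3}{\left(Z \right)} = \left(-4 + \left(-4\right)^{2} + 4 \left(-4\right)\right)^{3} = \left(-4 + 16 - 16\right)^{3} = \left(-4\right)^{3} = -64$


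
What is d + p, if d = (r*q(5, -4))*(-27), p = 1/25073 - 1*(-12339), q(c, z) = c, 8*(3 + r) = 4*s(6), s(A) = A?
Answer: 309375748/25073 ≈ 12339.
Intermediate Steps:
r = 0 (r = -3 + (4*6)/8 = -3 + (1/8)*24 = -3 + 3 = 0)
p = 309375748/25073 (p = 1/25073 + 12339 = 309375748/25073 ≈ 12339.)
d = 0 (d = (0*5)*(-27) = 0*(-27) = 0)
d + p = 0 + 309375748/25073 = 309375748/25073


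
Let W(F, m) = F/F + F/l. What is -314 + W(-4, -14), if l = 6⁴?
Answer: -101413/324 ≈ -313.00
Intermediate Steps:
l = 1296
W(F, m) = 1 + F/1296 (W(F, m) = F/F + F/1296 = 1 + F*(1/1296) = 1 + F/1296)
-314 + W(-4, -14) = -314 + (1 + (1/1296)*(-4)) = -314 + (1 - 1/324) = -314 + 323/324 = -101413/324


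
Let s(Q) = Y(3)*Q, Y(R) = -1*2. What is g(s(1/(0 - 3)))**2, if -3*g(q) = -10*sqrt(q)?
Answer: 200/27 ≈ 7.4074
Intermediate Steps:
Y(R) = -2
s(Q) = -2*Q
g(q) = 10*sqrt(q)/3 (g(q) = -(-10)*sqrt(q)/3 = 10*sqrt(q)/3)
g(s(1/(0 - 3)))**2 = (10*sqrt(-2/(0 - 3))/3)**2 = (10*sqrt(-2/(-3))/3)**2 = (10*sqrt(-2*(-1/3))/3)**2 = (10*sqrt(2/3)/3)**2 = (10*(sqrt(6)/3)/3)**2 = (10*sqrt(6)/9)**2 = 200/27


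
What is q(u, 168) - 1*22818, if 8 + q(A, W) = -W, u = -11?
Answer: -22994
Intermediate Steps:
q(A, W) = -8 - W
q(u, 168) - 1*22818 = (-8 - 1*168) - 1*22818 = (-8 - 168) - 22818 = -176 - 22818 = -22994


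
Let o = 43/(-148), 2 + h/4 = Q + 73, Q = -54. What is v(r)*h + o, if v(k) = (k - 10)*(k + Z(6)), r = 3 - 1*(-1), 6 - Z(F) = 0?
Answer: -603883/148 ≈ -4080.3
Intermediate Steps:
Z(F) = 6 (Z(F) = 6 - 1*0 = 6 + 0 = 6)
r = 4 (r = 3 + 1 = 4)
v(k) = (-10 + k)*(6 + k) (v(k) = (k - 10)*(k + 6) = (-10 + k)*(6 + k))
h = 68 (h = -8 + 4*(-54 + 73) = -8 + 4*19 = -8 + 76 = 68)
o = -43/148 (o = 43*(-1/148) = -43/148 ≈ -0.29054)
v(r)*h + o = (-60 + 4**2 - 4*4)*68 - 43/148 = (-60 + 16 - 16)*68 - 43/148 = -60*68 - 43/148 = -4080 - 43/148 = -603883/148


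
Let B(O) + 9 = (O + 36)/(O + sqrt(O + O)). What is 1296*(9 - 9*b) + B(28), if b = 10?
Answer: -1364773/13 - 16*sqrt(14)/91 ≈ -1.0498e+5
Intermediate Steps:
B(O) = -9 + (36 + O)/(O + sqrt(2)*sqrt(O)) (B(O) = -9 + (O + 36)/(O + sqrt(O + O)) = -9 + (36 + O)/(O + sqrt(2*O)) = -9 + (36 + O)/(O + sqrt(2)*sqrt(O)))
1296*(9 - 9*b) + B(28) = 1296*(9 - 9*10) + (36 - 8*28 - 9*sqrt(2)*sqrt(28))/(28 + sqrt(2)*sqrt(28)) = 1296*(9 - 90) + (36 - 224 - 9*sqrt(2)*2*sqrt(7))/(28 + sqrt(2)*(2*sqrt(7))) = 1296*(-81) + (36 - 224 - 18*sqrt(14))/(28 + 2*sqrt(14)) = -104976 + (-188 - 18*sqrt(14))/(28 + 2*sqrt(14))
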